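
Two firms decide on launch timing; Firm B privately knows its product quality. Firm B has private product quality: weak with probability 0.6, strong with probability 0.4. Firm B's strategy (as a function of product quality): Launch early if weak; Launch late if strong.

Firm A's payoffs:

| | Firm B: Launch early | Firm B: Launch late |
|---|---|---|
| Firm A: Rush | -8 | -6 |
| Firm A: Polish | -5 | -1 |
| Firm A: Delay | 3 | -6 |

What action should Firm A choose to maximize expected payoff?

E[Rush] = 0.6·(-8) + 0.4·(-6) = -7.2
E[Polish] = 0.6·(-5) + 0.4·(-1) = -3.4
E[Delay] = 0.6·(3) + 0.4·(-6) = -0.6
Best response: Delay (-0.6 is the largest).

Delay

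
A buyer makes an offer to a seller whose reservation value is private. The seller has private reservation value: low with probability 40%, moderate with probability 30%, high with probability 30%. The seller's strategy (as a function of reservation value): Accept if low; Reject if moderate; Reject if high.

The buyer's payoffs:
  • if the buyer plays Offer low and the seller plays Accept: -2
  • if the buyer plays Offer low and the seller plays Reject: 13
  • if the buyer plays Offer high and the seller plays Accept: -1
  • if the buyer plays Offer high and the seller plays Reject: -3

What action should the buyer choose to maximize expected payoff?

E[Offer low] = 0.4·(-2) + 0.3·(13) + 0.3·(13) = 7
E[Offer high] = 0.4·(-1) + 0.3·(-3) + 0.3·(-3) = -2.2
Best response: Offer low (7 is the largest).

Offer low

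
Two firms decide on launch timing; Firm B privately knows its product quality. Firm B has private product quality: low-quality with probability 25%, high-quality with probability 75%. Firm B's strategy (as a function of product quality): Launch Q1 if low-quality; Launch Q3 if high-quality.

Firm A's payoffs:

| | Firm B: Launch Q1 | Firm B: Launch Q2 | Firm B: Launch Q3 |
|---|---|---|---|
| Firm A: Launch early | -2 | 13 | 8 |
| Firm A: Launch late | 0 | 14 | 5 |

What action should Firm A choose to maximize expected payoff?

Launch early

Compute Firm A's expected payoff for each action, taking the expectation over Firm B's type.
E[Launch early] = 0.25·(-2) + 0.75·(8) = 5.5
E[Launch late] = 0.25·(0) + 0.75·(5) = 3.75
Best response: Launch early (5.5 is the largest).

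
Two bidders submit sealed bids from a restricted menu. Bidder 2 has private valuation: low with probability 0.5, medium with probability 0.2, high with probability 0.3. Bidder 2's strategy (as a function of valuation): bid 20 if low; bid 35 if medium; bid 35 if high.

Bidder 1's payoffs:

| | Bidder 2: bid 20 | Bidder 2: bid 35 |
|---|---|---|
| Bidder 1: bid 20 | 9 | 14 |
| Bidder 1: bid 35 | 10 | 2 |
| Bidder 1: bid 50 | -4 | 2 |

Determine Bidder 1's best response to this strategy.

bid 20

E[bid 20] = 0.5·(9) + 0.2·(14) + 0.3·(14) = 11.5
E[bid 35] = 0.5·(10) + 0.2·(2) + 0.3·(2) = 6
E[bid 50] = 0.5·(-4) + 0.2·(2) + 0.3·(2) = -1
Best response: bid 20 (11.5 is the largest).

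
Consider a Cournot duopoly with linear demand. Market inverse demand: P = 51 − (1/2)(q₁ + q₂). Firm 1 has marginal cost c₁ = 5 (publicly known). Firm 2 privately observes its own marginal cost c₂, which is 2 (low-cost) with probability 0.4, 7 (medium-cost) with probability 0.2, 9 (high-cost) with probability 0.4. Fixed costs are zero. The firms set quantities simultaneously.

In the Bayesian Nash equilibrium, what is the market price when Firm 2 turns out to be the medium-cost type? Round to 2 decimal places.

21.20

Type-c best response for Firm 2: q₂(c) = (51 − c) − q₁/2.
Firm 1 maximizes expected profit; its first-order condition is 51 − q₁ − (1/2)E[q₂] − 5 = 0.
Substituting E[q₂] and solving: E[c₂] = 5.8, so q₁ = (51 − 2·5 + 5.8)/(3/2) = 31.2.
q₂(medium-cost) = 28.4, so P = 51 − (1/2)·(31.2 + 28.4) = 21.2.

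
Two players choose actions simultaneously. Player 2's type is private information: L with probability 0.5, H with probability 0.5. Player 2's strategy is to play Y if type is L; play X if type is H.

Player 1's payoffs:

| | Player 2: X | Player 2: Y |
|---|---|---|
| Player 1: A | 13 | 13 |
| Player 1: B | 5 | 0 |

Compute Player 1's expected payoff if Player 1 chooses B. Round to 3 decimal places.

2.500

E[B] = 0.5·0 + 0.5·5 = 0 + 2.5 = 2.5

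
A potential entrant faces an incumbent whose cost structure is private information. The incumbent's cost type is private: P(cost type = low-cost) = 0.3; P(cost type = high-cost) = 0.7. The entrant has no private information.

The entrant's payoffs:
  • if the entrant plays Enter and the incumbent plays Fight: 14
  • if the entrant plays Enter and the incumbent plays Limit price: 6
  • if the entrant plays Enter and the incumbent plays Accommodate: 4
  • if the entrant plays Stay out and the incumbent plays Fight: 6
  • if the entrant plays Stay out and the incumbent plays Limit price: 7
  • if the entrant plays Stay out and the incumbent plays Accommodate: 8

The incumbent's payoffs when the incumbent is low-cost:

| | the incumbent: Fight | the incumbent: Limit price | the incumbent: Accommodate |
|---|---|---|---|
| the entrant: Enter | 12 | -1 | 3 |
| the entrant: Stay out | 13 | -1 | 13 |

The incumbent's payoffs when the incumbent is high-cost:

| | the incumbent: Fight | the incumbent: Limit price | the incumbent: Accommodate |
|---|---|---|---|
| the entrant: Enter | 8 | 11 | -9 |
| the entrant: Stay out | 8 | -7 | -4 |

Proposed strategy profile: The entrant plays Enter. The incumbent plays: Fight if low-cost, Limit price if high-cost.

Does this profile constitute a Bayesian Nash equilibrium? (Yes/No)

Yes

The entrant plays Enter: E[Enter] = 0.3·(14) + 0.7·(6) = 8.4; E[Stay out] = 6.7. Best-responding. ✓
The incumbent (cost type low-cost), facing Enter: Fight gives 12, Limit price gives -1, Accommodate gives 3. Proposed Fight is best. ✓
The incumbent (cost type high-cost), facing Enter: Fight gives 8, Limit price gives 11, Accommodate gives -9. Proposed Limit price is best. ✓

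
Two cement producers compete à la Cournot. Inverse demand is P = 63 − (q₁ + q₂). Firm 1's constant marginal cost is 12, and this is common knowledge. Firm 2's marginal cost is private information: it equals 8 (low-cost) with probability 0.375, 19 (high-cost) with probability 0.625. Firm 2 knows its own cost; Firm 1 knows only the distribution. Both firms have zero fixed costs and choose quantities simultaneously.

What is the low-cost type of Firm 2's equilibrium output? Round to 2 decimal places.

18.52

Type-c best response for Firm 2: q₂(c) = (63 − c)/2 − q₁/2.
Firm 1 maximizes expected profit; its first-order condition is 63 − 2q₁ − E[q₂] − 12 = 0.
Substituting E[q₂] and solving: E[c₂] = 14.875, so q₁ = (63 − 2·12 + 14.875)/3 = 17.9583.
q₂(low-cost) = (63 − 8 − 17.9583)/2 = 18.5208.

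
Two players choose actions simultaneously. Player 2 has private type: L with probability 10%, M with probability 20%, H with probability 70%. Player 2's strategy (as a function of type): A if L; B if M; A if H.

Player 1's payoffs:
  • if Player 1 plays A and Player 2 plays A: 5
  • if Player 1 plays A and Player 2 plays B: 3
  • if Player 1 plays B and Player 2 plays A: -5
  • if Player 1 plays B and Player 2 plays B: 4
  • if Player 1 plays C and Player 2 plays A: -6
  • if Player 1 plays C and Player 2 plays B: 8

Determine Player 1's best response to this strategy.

Compute Player 1's expected payoff for each action, taking the expectation over Player 2's type.
E[A] = 0.1·(5) + 0.2·(3) + 0.7·(5) = 4.6
E[B] = 0.1·(-5) + 0.2·(4) + 0.7·(-5) = -3.2
E[C] = 0.1·(-6) + 0.2·(8) + 0.7·(-6) = -3.2
Best response: A (4.6 is the largest).

A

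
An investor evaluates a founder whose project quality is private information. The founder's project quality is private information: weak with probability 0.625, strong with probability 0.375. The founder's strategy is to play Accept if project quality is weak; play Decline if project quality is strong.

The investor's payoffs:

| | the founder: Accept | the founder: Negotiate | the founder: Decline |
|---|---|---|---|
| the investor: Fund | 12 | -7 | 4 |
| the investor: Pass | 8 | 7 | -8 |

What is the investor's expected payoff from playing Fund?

9

Take the expectation over the founder's project quality, weighting each type's action by its prior probability.
E[Fund] = 0.625·12 + 0.375·4 = 7.5 + 1.5 = 9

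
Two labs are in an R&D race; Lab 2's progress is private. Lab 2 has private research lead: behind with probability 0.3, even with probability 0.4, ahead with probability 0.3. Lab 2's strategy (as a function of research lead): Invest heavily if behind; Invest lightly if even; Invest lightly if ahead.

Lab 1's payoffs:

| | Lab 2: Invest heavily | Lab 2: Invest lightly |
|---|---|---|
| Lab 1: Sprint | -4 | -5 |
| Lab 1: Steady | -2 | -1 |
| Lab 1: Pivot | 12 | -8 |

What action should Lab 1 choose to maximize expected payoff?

Compute Lab 1's expected payoff for each action, taking the expectation over Lab 2's type.
E[Sprint] = 0.3·(-4) + 0.4·(-5) + 0.3·(-5) = -4.7
E[Steady] = 0.3·(-2) + 0.4·(-1) + 0.3·(-1) = -1.3
E[Pivot] = 0.3·(12) + 0.4·(-8) + 0.3·(-8) = -2
Best response: Steady (-1.3 is the largest).

Steady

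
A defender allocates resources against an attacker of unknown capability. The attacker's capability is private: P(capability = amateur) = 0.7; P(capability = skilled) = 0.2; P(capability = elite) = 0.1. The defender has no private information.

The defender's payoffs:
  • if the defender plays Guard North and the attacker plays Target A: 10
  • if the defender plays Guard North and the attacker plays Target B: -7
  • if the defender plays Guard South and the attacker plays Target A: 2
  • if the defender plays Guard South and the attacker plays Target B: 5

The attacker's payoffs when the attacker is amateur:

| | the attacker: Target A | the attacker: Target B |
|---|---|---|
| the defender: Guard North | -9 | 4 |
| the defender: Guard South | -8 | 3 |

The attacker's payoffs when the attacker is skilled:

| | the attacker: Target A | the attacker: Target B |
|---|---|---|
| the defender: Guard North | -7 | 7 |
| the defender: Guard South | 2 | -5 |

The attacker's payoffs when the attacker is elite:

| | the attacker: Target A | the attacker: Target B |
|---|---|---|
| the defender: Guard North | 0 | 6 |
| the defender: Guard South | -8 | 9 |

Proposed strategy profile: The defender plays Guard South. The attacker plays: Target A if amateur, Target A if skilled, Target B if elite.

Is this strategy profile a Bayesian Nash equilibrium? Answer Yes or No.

The defender plays Guard South: E[Guard South] = 0.7·(2) + 0.2·(2) + 0.1·(5) = 2.3; E[Guard North] = 8.3. Not best-responding. ✗
The attacker (capability amateur), facing Guard South: Target A gives -8, Target B gives 3. Proposed Target A is not best — profitable deviation exists. ✗
The attacker (capability skilled), facing Guard South: Target A gives 2, Target B gives -5. Proposed Target A is best. ✓
The attacker (capability elite), facing Guard South: Target A gives -8, Target B gives 9. Proposed Target B is best. ✓

No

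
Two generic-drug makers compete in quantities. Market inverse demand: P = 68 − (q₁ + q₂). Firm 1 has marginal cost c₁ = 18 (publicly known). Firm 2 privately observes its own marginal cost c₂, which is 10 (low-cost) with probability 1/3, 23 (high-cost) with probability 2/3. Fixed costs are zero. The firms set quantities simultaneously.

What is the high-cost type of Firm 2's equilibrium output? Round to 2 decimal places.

Each type of Firm 2 best-responds to q₁; Firm 1 best-responds to the expected q₂ over Firm 2's types.
Firm 2 with cost c maximizes (68 − (q₁+q₂) − c)·q₂, giving q₂(c) = (68 − c − q₁)/2.
E[c₂] = 1/3·10 + 2/3·23 = 18.6667
Firm 1's FOC against E[q₂] yields q₁ = (68 − 2·18 + E[c₂])/3 = (68 − 36 + 18.6667)/3 = 16.8889.
q₂(high-cost) = (68 − 23 − 16.8889)/2 = 14.0556.

14.06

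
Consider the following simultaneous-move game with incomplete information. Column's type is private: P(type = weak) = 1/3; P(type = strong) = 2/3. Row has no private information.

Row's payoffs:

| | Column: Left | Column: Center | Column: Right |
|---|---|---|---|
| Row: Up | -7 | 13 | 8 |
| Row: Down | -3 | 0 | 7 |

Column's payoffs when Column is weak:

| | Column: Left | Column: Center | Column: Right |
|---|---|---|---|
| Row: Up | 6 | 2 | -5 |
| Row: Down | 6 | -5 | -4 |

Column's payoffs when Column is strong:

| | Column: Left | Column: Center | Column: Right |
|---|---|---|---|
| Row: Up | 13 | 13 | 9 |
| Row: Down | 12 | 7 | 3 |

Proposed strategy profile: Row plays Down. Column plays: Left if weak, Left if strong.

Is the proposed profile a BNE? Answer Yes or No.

Row plays Down: E[Down] = 1/3·(-3) + 2/3·(-3) = -3; E[Up] = -7. Best-responding. ✓
Column (type weak), facing Down: Left gives 6, Center gives -5, Right gives -4. Proposed Left is best. ✓
Column (type strong), facing Down: Left gives 12, Center gives 7, Right gives 3. Proposed Left is best. ✓

Yes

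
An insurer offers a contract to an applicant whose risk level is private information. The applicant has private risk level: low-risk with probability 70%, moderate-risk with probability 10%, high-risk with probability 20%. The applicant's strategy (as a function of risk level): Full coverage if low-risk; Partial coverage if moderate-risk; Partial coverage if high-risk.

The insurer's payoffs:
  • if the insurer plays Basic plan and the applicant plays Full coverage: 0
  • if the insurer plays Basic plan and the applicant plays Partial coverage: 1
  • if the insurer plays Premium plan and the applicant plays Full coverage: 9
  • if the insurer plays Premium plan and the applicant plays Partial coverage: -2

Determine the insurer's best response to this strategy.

Premium plan

E[Basic plan] = 0.7·(0) + 0.1·(1) + 0.2·(1) = 0.3
E[Premium plan] = 0.7·(9) + 0.1·(-2) + 0.2·(-2) = 5.7
Best response: Premium plan (5.7 is the largest).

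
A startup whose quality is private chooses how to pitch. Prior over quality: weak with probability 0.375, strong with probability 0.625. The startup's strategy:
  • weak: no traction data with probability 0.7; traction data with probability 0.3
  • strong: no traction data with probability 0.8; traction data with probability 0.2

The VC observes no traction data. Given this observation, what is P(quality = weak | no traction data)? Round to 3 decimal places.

0.344

P(no traction data) = 0.375·0.7 + 0.625·0.8 = 0.7625
P(weak | no traction data) = (0.375·0.7) / 0.7625 = 0.2625 / 0.7625 = 0.344262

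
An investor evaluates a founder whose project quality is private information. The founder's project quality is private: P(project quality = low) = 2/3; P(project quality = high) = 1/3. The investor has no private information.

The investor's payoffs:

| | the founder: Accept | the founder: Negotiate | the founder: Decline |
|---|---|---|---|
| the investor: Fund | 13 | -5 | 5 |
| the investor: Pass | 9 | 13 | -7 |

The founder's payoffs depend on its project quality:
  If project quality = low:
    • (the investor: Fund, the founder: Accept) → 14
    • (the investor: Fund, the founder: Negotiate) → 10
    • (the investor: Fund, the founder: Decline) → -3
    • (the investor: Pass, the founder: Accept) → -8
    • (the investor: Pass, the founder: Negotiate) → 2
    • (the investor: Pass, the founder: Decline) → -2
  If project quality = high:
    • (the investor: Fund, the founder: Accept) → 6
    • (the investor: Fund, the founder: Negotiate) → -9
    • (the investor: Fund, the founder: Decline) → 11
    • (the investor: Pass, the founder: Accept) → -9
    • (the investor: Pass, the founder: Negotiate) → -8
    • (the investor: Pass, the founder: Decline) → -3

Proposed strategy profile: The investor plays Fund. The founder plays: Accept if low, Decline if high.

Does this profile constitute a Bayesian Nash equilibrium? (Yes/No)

A profile is a BNE iff every type of every player is best-responding given beliefs about the other side.
The investor plays Fund: E[Fund] = 2/3·(13) + 1/3·(5) = 31/3; E[Pass] = 11/3. Best-responding. ✓
The founder (project quality low), facing Fund: Accept gives 14, Negotiate gives 10, Decline gives -3. Proposed Accept is best. ✓
The founder (project quality high), facing Fund: Accept gives 6, Negotiate gives -9, Decline gives 11. Proposed Decline is best. ✓

Yes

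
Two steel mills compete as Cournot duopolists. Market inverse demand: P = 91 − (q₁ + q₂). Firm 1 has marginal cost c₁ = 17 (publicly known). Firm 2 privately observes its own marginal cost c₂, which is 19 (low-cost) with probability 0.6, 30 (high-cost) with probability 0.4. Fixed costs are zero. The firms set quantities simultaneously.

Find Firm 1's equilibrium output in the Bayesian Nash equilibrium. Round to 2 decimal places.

26.80

Type-c best response for Firm 2: q₂(c) = (91 − c)/2 − q₁/2.
Firm 1 maximizes expected profit; its first-order condition is 91 − 2q₁ − E[q₂] − 17 = 0.
Substituting E[q₂] and solving: E[c₂] = 23.4, so q₁ = (91 − 2·17 + 23.4)/3 = 26.8.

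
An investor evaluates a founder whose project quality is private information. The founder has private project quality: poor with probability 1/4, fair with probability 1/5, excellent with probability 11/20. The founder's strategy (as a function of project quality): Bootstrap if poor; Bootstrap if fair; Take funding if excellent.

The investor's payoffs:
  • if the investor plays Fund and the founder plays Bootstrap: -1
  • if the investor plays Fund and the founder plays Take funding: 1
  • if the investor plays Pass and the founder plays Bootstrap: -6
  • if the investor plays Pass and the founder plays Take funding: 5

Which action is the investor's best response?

E[Fund] = 1/4·(-1) + 1/5·(-1) + 11/20·(1) = 1/10
E[Pass] = 1/4·(-6) + 1/5·(-6) + 11/20·(5) = 1/20
Best response: Fund (1/10 is the largest).

Fund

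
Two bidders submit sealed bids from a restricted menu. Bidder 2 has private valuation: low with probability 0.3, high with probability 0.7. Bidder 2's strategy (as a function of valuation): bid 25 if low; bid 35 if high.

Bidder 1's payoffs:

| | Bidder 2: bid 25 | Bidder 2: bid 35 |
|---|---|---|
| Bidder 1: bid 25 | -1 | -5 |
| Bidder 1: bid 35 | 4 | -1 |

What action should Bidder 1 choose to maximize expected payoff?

Compute Bidder 1's expected payoff for each action, taking the expectation over Bidder 2's type.
E[bid 25] = 0.3·(-1) + 0.7·(-5) = -3.8
E[bid 35] = 0.3·(4) + 0.7·(-1) = 0.5
Best response: bid 35 (0.5 is the largest).

bid 35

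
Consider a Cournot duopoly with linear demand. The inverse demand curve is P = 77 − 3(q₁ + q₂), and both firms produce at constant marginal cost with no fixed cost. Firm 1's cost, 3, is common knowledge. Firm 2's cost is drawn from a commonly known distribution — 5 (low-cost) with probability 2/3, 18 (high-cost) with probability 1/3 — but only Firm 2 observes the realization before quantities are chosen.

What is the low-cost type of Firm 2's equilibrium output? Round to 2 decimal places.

7.54

Type-c best response for Firm 2: q₂(c) = (77 − c)/6 − q₁/2.
Firm 1 maximizes expected profit; its first-order condition is 77 − 6q₁ − 3E[q₂] − 3 = 0.
Substituting E[q₂] and solving: E[c₂] = 9.33333, so q₁ = (77 − 2·3 + 9.33333)/9 = 8.92593.
q₂(low-cost) = (77 − 5 − 3·8.92593)/6 = 7.53704.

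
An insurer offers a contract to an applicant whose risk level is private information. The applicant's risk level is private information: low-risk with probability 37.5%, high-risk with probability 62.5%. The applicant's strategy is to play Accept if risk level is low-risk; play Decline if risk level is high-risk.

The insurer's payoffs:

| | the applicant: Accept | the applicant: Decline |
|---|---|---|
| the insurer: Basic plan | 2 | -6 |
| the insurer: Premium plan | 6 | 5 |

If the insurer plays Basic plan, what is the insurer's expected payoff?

-3

E[Basic plan] = 0.375·2 + 0.625·(-6) = 0.75 + (-3.75) = -3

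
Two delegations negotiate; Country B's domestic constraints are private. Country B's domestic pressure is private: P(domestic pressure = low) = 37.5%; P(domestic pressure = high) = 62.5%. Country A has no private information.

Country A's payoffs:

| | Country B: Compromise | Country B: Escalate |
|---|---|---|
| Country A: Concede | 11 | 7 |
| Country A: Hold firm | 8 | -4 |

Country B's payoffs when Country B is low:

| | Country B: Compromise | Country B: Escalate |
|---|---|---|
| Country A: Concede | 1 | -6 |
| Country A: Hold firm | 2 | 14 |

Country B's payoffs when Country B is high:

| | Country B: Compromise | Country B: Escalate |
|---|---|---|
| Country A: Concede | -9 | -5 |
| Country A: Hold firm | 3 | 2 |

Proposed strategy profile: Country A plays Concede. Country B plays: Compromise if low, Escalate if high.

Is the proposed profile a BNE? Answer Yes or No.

Yes

A profile is a BNE iff every type of every player is best-responding given beliefs about the other side.
Country A plays Concede: E[Concede] = 0.375·(11) + 0.625·(7) = 8.5; E[Hold firm] = 0.5. Best-responding. ✓
Country B (domestic pressure low), facing Concede: Compromise gives 1, Escalate gives -6. Proposed Compromise is best. ✓
Country B (domestic pressure high), facing Concede: Compromise gives -9, Escalate gives -5. Proposed Escalate is best. ✓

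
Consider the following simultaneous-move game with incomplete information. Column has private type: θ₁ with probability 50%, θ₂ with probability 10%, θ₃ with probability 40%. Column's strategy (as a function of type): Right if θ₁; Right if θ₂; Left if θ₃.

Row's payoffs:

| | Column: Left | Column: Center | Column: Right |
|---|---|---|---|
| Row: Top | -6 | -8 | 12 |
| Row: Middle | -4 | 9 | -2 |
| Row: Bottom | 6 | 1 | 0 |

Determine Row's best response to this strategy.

Top

Compute Row's expected payoff for each action, taking the expectation over Column's type.
E[Top] = 0.5·(12) + 0.1·(12) + 0.4·(-6) = 4.8
E[Middle] = 0.5·(-2) + 0.1·(-2) + 0.4·(-4) = -2.8
E[Bottom] = 0.5·(0) + 0.1·(0) + 0.4·(6) = 2.4
Best response: Top (4.8 is the largest).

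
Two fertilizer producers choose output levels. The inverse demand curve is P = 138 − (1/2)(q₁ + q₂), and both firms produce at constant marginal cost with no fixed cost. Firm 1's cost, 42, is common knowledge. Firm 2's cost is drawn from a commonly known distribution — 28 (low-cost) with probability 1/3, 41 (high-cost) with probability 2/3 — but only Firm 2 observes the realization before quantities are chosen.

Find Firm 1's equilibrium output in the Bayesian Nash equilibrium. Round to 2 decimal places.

Type-c best response for Firm 2: q₂(c) = (138 − c) − q₁/2.
Firm 1 maximizes expected profit; its first-order condition is 138 − q₁ − (1/2)E[q₂] − 42 = 0.
Substituting E[q₂] and solving: E[c₂] = 36.6667, so q₁ = (138 − 2·42 + 36.6667)/(3/2) = 60.4444.

60.44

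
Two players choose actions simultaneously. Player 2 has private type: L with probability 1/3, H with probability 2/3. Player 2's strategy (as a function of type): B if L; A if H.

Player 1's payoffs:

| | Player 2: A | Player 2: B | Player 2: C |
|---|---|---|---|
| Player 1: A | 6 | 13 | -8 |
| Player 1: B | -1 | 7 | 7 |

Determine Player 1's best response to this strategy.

A

E[A] = 1/3·(13) + 2/3·(6) = 25/3
E[B] = 1/3·(7) + 2/3·(-1) = 5/3
Best response: A (25/3 is the largest).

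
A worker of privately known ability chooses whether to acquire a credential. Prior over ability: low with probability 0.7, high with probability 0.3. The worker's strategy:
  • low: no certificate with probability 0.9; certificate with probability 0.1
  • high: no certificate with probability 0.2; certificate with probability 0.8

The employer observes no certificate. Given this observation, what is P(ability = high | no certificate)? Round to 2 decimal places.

P(no certificate) = 0.7·0.9 + 0.3·0.2 = 0.69
P(high | no certificate) = (0.3·0.2) / 0.69 = 0.06 / 0.69 = 0.0869565

0.09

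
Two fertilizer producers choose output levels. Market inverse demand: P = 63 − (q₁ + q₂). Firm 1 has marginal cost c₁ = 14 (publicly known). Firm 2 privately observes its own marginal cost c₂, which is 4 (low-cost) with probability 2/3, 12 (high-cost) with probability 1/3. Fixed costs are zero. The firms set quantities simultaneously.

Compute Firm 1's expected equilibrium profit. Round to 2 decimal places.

Type-c best response for Firm 2: q₂(c) = (63 − c)/2 − q₁/2.
Firm 1 maximizes expected profit; its first-order condition is 63 − 2q₁ − E[q₂] − 14 = 0.
Substituting E[q₂] and solving: E[c₂] = 6.66667, so q₁ = (63 − 2·14 + 6.66667)/3 = 13.8889.
E[P] = 63 − (q₁ + E[q₂]) = 27.8889; Firm 1's expected profit = (E[P] − 14)·q₁ = (27.8889 − 14)·13.8889 = 192.901.

192.90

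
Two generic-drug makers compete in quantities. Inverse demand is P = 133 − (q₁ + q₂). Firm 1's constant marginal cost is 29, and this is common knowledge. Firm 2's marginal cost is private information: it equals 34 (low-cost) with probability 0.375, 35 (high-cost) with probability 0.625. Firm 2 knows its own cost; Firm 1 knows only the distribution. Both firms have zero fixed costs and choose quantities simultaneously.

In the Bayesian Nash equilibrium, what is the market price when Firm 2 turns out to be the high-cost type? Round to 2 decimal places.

Type-c best response for Firm 2: q₂(c) = (133 − c)/2 − q₁/2.
Firm 1 maximizes expected profit; its first-order condition is 133 − 2q₁ − E[q₂] − 29 = 0.
Substituting E[q₂] and solving: E[c₂] = 34.625, so q₁ = (133 − 2·29 + 34.625)/3 = 36.5417.
q₂(high-cost) = 30.7292, so P = 133 − (36.5417 + 30.7292) = 65.7292.

65.73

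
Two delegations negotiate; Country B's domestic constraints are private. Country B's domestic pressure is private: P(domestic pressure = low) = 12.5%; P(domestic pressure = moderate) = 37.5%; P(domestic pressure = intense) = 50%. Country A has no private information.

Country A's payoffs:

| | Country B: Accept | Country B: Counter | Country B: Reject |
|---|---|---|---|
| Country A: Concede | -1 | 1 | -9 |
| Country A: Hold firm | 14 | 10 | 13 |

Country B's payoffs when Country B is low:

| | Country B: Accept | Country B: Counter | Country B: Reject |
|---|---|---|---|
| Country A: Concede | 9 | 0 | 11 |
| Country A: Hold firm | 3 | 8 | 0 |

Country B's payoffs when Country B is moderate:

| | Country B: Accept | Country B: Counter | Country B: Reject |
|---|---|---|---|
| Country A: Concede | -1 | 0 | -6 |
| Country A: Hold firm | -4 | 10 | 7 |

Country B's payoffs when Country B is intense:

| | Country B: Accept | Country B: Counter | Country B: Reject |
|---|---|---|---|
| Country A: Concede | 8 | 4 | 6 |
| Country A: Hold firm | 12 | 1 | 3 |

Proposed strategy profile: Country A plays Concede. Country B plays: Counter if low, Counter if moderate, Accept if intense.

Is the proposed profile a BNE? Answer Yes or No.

No

A profile is a BNE iff every type of every player is best-responding given beliefs about the other side.
Country A plays Concede: E[Concede] = 0.125·(1) + 0.375·(1) + 0.5·(-1) = 0; E[Hold firm] = 12. Not best-responding. ✗
Country B (domestic pressure low), facing Concede: Accept gives 9, Counter gives 0, Reject gives 11. Proposed Counter is not best — profitable deviation exists. ✗
Country B (domestic pressure moderate), facing Concede: Accept gives -1, Counter gives 0, Reject gives -6. Proposed Counter is best. ✓
Country B (domestic pressure intense), facing Concede: Accept gives 8, Counter gives 4, Reject gives 6. Proposed Accept is best. ✓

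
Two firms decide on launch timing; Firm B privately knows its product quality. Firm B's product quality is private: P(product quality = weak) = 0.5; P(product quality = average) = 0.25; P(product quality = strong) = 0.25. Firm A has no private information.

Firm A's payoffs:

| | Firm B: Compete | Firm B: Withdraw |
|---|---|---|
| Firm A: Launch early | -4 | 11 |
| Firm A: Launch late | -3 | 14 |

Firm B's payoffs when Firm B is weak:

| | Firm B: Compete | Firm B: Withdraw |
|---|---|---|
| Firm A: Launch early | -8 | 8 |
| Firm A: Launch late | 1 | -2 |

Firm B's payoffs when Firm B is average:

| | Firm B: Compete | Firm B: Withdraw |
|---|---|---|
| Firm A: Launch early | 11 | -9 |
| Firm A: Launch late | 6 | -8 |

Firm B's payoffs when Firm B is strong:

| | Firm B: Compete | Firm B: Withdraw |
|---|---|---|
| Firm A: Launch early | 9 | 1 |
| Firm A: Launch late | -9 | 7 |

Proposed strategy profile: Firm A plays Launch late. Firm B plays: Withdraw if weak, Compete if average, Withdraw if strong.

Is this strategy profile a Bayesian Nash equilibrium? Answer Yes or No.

A profile is a BNE iff every type of every player is best-responding given beliefs about the other side.
Firm A plays Launch late: E[Launch late] = 0.5·(14) + 0.25·(-3) + 0.25·(14) = 9.75; E[Launch early] = 7.25. Best-responding. ✓
Firm B (product quality weak), facing Launch late: Compete gives 1, Withdraw gives -2. Proposed Withdraw is not best — profitable deviation exists. ✗
Firm B (product quality average), facing Launch late: Compete gives 6, Withdraw gives -8. Proposed Compete is best. ✓
Firm B (product quality strong), facing Launch late: Compete gives -9, Withdraw gives 7. Proposed Withdraw is best. ✓

No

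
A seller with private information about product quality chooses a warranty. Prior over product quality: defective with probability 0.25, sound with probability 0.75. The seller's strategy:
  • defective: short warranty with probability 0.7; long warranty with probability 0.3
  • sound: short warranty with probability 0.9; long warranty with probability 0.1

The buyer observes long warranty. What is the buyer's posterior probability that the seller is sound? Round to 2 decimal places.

Apply Bayes' rule using the sender's strategy as the likelihood.
P(long warranty) = 0.25·0.3 + 0.75·0.1 = 0.15
P(sound | long warranty) = (0.75·0.1) / 0.15 = 0.075 / 0.15 = 0.5

0.50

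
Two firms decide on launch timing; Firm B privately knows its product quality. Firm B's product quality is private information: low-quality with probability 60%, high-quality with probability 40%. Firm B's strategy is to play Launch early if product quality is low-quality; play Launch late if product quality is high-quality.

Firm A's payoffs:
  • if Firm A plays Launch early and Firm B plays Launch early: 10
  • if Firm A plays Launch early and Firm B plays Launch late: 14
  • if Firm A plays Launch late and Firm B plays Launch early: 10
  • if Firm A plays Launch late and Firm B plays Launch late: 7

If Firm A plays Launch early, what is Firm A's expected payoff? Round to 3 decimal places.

Take the expectation over Firm B's product quality, weighting each type's action by its prior probability.
E[Launch early] = 0.6·10 + 0.4·14 = 6 + 5.6 = 11.6

11.600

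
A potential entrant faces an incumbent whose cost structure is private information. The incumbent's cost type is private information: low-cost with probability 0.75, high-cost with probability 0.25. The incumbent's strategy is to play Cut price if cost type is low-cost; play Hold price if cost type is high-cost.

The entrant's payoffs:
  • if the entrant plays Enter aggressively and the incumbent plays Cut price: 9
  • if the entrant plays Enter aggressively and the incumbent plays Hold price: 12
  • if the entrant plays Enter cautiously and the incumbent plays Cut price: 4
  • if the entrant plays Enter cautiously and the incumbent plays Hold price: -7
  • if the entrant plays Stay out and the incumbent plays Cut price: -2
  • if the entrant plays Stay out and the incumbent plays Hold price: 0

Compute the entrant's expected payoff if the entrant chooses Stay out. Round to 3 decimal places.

Take the expectation over the incumbent's cost type, weighting each type's action by its prior probability.
E[Stay out] = 0.75·(-2) + 0.25·0 = (-1.5) + 0 = -1.5

-1.500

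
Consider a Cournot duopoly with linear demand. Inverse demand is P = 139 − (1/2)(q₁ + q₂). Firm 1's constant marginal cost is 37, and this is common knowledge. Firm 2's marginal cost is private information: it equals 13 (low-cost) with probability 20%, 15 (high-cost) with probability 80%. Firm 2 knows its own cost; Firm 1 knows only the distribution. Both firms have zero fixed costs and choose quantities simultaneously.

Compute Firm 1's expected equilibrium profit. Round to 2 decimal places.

1408.04

Firm 2 with cost c maximizes (139 − (1/2)(q₁+q₂) − c)·q₂, giving q₂(c) = (139 − c − (1/2)q₁).
E[c₂] = 0.2·13 + 0.8·15 = 14.6
Firm 1's FOC against E[q₂] yields q₁ = (139 − 2·37 + E[c₂])/(3/2) = (139 − 74 + 14.6)/(3/2) = 53.0667.
E[P] = 139 − (1/2)·(q₁ + E[q₂]) = 63.5333; Firm 1's expected profit = (E[P] − 37)·q₁ = (63.5333 − 37)·53.0667 = 1408.04.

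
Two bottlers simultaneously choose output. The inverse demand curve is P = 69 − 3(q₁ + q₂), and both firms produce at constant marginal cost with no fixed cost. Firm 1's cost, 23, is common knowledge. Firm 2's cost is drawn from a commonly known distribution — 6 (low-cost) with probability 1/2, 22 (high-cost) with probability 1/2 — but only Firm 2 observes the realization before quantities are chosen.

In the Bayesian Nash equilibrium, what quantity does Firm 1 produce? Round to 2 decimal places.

Each type of Firm 2 best-responds to q₁; Firm 1 best-responds to the expected q₂ over Firm 2's types.
Firm 2 with cost c maximizes (69 − 3(q₁+q₂) − c)·q₂, giving q₂(c) = (69 − c − 3q₁)/6.
E[c₂] = 1/2·6 + 1/2·22 = 14
Firm 1's FOC against E[q₂] yields q₁ = (69 − 2·23 + E[c₂])/9 = (69 − 46 + 14)/9 = 4.11111.

4.11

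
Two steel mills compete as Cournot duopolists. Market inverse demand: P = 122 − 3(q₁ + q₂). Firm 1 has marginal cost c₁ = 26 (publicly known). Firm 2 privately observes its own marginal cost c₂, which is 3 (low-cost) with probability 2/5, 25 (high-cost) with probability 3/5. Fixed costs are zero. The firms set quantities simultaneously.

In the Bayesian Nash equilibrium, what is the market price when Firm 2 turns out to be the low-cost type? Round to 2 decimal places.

48.13

Each type of Firm 2 best-responds to q₁; Firm 1 best-responds to the expected q₂ over Firm 2's types.
Firm 2 with cost c maximizes (122 − 3(q₁+q₂) − c)·q₂, giving q₂(c) = (122 − c − 3q₁)/6.
E[c₂] = 2/5·3 + 3/5·25 = 16.2
Firm 1's FOC against E[q₂] yields q₁ = (122 − 2·26 + E[c₂])/9 = (122 − 52 + 16.2)/9 = 9.57778.
q₂(low-cost) = 15.0444, so P = 122 − 3·(9.57778 + 15.0444) = 48.1333.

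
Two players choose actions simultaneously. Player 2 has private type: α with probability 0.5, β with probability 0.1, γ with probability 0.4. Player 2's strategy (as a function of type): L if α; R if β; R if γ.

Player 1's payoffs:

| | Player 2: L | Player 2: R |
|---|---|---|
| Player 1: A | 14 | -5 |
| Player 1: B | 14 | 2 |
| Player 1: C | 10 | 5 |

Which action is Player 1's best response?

E[A] = 0.5·(14) + 0.1·(-5) + 0.4·(-5) = 4.5
E[B] = 0.5·(14) + 0.1·(2) + 0.4·(2) = 8
E[C] = 0.5·(10) + 0.1·(5) + 0.4·(5) = 7.5
Best response: B (8 is the largest).

B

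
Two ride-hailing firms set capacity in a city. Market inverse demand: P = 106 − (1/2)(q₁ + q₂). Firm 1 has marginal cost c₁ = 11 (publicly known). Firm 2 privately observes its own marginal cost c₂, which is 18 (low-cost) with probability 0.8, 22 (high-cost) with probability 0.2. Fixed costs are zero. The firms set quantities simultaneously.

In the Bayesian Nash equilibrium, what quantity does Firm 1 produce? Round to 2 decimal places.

Type-c best response for Firm 2: q₂(c) = (106 − c) − q₁/2.
Firm 1 maximizes expected profit; its first-order condition is 106 − q₁ − (1/2)E[q₂] − 11 = 0.
Substituting E[q₂] and solving: E[c₂] = 18.8, so q₁ = (106 − 2·11 + 18.8)/(3/2) = 68.5333.

68.53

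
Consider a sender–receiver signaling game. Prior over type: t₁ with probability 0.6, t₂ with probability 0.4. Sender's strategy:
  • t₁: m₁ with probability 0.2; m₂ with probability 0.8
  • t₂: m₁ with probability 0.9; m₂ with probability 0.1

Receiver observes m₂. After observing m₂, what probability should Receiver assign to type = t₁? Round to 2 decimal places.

P(m₂) = 0.6·0.8 + 0.4·0.1 = 0.52
P(t₁ | m₂) = (0.6·0.8) / 0.52 = 0.48 / 0.52 = 0.923077

0.92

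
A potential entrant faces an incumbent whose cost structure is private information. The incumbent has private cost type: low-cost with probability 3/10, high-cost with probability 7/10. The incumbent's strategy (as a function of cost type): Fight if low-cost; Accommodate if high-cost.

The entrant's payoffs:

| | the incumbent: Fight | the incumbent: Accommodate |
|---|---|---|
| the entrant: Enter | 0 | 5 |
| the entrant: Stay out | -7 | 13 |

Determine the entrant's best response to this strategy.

Stay out

Compute the entrant's expected payoff for each action, taking the expectation over the incumbent's type.
E[Enter] = 3/10·(0) + 7/10·(5) = 7/2
E[Stay out] = 3/10·(-7) + 7/10·(13) = 7
Best response: Stay out (7 is the largest).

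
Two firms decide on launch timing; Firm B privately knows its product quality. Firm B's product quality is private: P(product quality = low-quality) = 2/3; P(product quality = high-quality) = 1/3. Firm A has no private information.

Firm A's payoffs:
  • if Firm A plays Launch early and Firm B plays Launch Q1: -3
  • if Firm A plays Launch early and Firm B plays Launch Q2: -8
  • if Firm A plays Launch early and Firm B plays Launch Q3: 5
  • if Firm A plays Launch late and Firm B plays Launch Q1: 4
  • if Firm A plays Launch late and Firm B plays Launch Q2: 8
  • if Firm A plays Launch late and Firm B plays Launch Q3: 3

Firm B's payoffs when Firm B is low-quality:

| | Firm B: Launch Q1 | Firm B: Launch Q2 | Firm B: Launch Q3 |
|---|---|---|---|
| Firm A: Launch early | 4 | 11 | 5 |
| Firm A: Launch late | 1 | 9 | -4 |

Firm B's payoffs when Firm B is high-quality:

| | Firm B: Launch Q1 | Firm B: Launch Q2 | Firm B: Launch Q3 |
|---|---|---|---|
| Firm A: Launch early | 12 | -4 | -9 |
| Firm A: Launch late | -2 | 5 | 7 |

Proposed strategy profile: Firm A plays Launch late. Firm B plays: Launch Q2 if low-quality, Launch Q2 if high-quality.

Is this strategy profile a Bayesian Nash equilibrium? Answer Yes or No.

A profile is a BNE iff every type of every player is best-responding given beliefs about the other side.
Firm A plays Launch late: E[Launch late] = 2/3·(8) + 1/3·(8) = 8; E[Launch early] = -8. Best-responding. ✓
Firm B (product quality low-quality), facing Launch late: Launch Q1 gives 1, Launch Q2 gives 9, Launch Q3 gives -4. Proposed Launch Q2 is best. ✓
Firm B (product quality high-quality), facing Launch late: Launch Q1 gives -2, Launch Q2 gives 5, Launch Q3 gives 7. Proposed Launch Q2 is not best — profitable deviation exists. ✗

No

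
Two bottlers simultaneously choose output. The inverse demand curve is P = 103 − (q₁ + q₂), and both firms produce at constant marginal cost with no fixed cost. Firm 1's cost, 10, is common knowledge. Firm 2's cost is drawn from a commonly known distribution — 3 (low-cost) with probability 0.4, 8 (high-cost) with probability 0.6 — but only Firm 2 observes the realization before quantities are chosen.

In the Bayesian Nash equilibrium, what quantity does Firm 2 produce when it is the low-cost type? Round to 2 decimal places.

Type-c best response for Firm 2: q₂(c) = (103 − c)/2 − q₁/2.
Firm 1 maximizes expected profit; its first-order condition is 103 − 2q₁ − E[q₂] − 10 = 0.
Substituting E[q₂] and solving: E[c₂] = 6, so q₁ = (103 − 2·10 + 6)/3 = 29.6667.
q₂(low-cost) = (103 − 3 − 29.6667)/2 = 35.1667.

35.17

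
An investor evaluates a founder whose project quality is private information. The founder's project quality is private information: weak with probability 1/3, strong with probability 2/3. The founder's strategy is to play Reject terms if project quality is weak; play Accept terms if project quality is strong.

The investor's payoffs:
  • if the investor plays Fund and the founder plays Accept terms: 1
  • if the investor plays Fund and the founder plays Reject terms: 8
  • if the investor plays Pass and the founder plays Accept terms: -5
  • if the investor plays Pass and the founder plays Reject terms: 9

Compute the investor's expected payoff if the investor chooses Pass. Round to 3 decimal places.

-0.333

E[Pass] = 1/3·9 + 2/3·(-5) = 3 + (-10/3) = -1/3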